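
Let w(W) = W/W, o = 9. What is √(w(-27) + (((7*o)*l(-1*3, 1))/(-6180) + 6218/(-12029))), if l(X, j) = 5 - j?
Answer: 2*√4243617204090/6194935 ≈ 0.66506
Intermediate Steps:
w(W) = 1
√(w(-27) + (((7*o)*l(-1*3, 1))/(-6180) + 6218/(-12029))) = √(1 + (((7*9)*(5 - 1*1))/(-6180) + 6218/(-12029))) = √(1 + ((63*(5 - 1))*(-1/6180) + 6218*(-1/12029))) = √(1 + ((63*4)*(-1/6180) - 6218/12029)) = √(1 + (252*(-1/6180) - 6218/12029)) = √(1 + (-21/515 - 6218/12029)) = √(1 - 3454879/6194935) = √(2740056/6194935) = 2*√4243617204090/6194935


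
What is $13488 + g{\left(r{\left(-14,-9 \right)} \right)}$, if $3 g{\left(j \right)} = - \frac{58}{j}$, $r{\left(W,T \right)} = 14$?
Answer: $\frac{283219}{21} \approx 13487.0$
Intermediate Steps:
$g{\left(j \right)} = - \frac{58}{3 j}$ ($g{\left(j \right)} = \frac{\left(-58\right) \frac{1}{j}}{3} = - \frac{58}{3 j}$)
$13488 + g{\left(r{\left(-14,-9 \right)} \right)} = 13488 - \frac{58}{3 \cdot 14} = 13488 - \frac{29}{21} = \frac{283219}{21}$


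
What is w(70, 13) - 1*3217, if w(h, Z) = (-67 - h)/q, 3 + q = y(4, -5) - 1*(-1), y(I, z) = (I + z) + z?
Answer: -25599/8 ≈ -3199.9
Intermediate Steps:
y(I, z) = I + 2*z
q = -8 (q = -3 + ((4 + 2*(-5)) - 1*(-1)) = -3 + ((4 - 10) + 1) = -3 + (-6 + 1) = -3 - 5 = -8)
w(h, Z) = 67/8 + h/8 (w(h, Z) = (-67 - h)/(-8) = (-67 - h)*(-1/8) = 67/8 + h/8)
w(70, 13) - 1*3217 = (67/8 + (1/8)*70) - 1*3217 = (67/8 + 35/4) - 3217 = 137/8 - 3217 = -25599/8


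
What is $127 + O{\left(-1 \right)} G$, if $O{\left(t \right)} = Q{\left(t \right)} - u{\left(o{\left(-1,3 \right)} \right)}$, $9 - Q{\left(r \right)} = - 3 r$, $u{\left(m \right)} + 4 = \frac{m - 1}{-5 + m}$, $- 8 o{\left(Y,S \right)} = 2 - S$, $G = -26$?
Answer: $- \frac{385}{3} \approx -128.33$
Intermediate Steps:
$o{\left(Y,S \right)} = - \frac{1}{4} + \frac{S}{8}$ ($o{\left(Y,S \right)} = - \frac{2 - S}{8} = - \frac{1}{4} + \frac{S}{8}$)
$u{\left(m \right)} = -4 + \frac{-1 + m}{-5 + m}$ ($u{\left(m \right)} = -4 + \frac{m - 1}{-5 + m} = -4 + \frac{-1 + m}{-5 + m}$)
$Q{\left(r \right)} = 9 + 3 r$ ($Q{\left(r \right)} = 9 - - 3 r = 9 + 3 r$)
$O{\left(t \right)} = \frac{500}{39} + 3 t$ ($O{\left(t \right)} = \left(9 + 3 t\right) - \frac{19 - 3 \left(- \frac{1}{4} + \frac{1}{8} \cdot 3\right)}{-5 + \left(- \frac{1}{4} + \frac{1}{8} \cdot 3\right)} = \left(9 + 3 t\right) - \frac{19 - 3 \left(- \frac{1}{4} + \frac{3}{8}\right)}{-5 + \left(- \frac{1}{4} + \frac{3}{8}\right)} = \left(9 + 3 t\right) - \frac{19 - \frac{3}{8}}{-5 + \frac{1}{8}} = \left(9 + 3 t\right) - \frac{19 - \frac{3}{8}}{- \frac{39}{8}} = \left(9 + 3 t\right) - \left(- \frac{8}{39}\right) \frac{149}{8} = \left(9 + 3 t\right) - - \frac{149}{39} = \left(9 + 3 t\right) + \frac{149}{39} = \frac{500}{39} + 3 t$)
$127 + O{\left(-1 \right)} G = 127 + \left(\frac{500}{39} + 3 \left(-1\right)\right) \left(-26\right) = 127 + \left(\frac{500}{39} - 3\right) \left(-26\right) = 127 + \frac{383}{39} \left(-26\right) = 127 - \frac{766}{3} = - \frac{385}{3}$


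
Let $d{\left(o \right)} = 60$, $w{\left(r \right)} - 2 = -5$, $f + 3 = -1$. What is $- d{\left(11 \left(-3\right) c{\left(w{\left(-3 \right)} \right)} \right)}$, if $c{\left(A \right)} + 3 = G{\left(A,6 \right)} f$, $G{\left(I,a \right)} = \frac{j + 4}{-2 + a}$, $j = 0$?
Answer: $-60$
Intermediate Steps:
$G{\left(I,a \right)} = \frac{4}{-2 + a}$ ($G{\left(I,a \right)} = \frac{0 + 4}{-2 + a} = \frac{4}{-2 + a}$)
$f = -4$ ($f = -3 - 1 = -4$)
$w{\left(r \right)} = -3$ ($w{\left(r \right)} = 2 - 5 = -3$)
$c{\left(A \right)} = -7$ ($c{\left(A \right)} = -3 + \frac{4}{-2 + 6} \left(-4\right) = -3 + \frac{4}{4} \left(-4\right) = -3 + 4 \cdot \frac{1}{4} \left(-4\right) = -3 + 1 \left(-4\right) = -3 - 4 = -7$)
$- d{\left(11 \left(-3\right) c{\left(w{\left(-3 \right)} \right)} \right)} = \left(-1\right) 60 = -60$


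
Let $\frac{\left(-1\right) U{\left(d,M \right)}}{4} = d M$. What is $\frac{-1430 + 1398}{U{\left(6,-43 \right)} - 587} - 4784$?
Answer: $- \frac{2128912}{445} \approx -4784.1$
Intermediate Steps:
$U{\left(d,M \right)} = - 4 M d$ ($U{\left(d,M \right)} = - 4 d M = - 4 M d$)
$\frac{-1430 + 1398}{U{\left(6,-43 \right)} - 587} - 4784 = \frac{-1430 + 1398}{\left(-4\right) \left(-43\right) 6 - 587} - 4784 = - \frac{32}{1032 - 587} - 4784 = - \frac{32}{445} - 4784 = - \frac{2128912}{445}$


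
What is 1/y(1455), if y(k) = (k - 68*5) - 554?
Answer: 1/561 ≈ 0.0017825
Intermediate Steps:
y(k) = -894 + k (y(k) = (k - 340) - 554 = (-340 + k) - 554 = -894 + k)
1/y(1455) = 1/(-894 + 1455) = 1/561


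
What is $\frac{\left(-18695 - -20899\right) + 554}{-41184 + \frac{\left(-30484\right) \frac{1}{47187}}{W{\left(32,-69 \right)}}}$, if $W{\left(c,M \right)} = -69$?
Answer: $- \frac{4489890237}{67045539334} \approx -0.066968$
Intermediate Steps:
$\frac{\left(-18695 - -20899\right) + 554}{-41184 + \frac{\left(-30484\right) \frac{1}{47187}}{W{\left(32,-69 \right)}}} = \frac{\left(-18695 - -20899\right) + 554}{-41184 + \frac{\left(-30484\right) \frac{1}{47187}}{-69}} = \frac{\left(-18695 + 20899\right) + 554}{-41184 + \left(-30484\right) \frac{1}{47187} \left(- \frac{1}{69}\right)} = \frac{2204 + 554}{-41184 - - \frac{30484}{3255903}} = \frac{2758}{-41184 + \frac{30484}{3255903}} = \frac{2758}{- \frac{134091078668}{3255903}} = 2758 \left(- \frac{3255903}{134091078668}\right) = - \frac{4489890237}{67045539334}$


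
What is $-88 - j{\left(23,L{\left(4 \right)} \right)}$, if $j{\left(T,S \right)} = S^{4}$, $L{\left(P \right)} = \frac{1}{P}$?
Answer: $- \frac{22529}{256} \approx -88.004$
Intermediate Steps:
$-88 - j{\left(23,L{\left(4 \right)} \right)} = -88 - \left(\frac{1}{4}\right)^{4} = -88 - \frac{1}{256} = - \frac{22529}{256}$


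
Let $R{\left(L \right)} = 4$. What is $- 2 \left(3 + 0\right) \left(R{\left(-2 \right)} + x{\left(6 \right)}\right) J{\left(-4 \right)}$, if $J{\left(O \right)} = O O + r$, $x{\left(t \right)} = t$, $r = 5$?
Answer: $-1260$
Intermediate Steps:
$J{\left(O \right)} = 5 + O^{2}$ ($J{\left(O \right)} = O O + 5 = O^{2} + 5 = 5 + O^{2}$)
$- 2 \left(3 + 0\right) \left(R{\left(-2 \right)} + x{\left(6 \right)}\right) J{\left(-4 \right)} = - 2 \left(3 + 0\right) \left(4 + 6\right) \left(5 + \left(-4\right)^{2}\right) = - 2 \cdot 3 \cdot 10 \left(5 + 16\right) = \left(-2\right) 30 \cdot 21 = \left(-60\right) 21 = -1260$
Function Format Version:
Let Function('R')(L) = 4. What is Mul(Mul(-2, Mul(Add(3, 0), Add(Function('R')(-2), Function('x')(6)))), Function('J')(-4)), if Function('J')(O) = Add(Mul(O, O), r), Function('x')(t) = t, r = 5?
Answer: -1260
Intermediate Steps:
Function('J')(O) = Add(5, Pow(O, 2)) (Function('J')(O) = Add(Mul(O, O), 5) = Add(Pow(O, 2), 5) = Add(5, Pow(O, 2)))
Mul(Mul(-2, Mul(Add(3, 0), Add(Function('R')(-2), Function('x')(6)))), Function('J')(-4)) = Mul(Mul(-2, Mul(Add(3, 0), Add(4, 6))), Add(5, Pow(-4, 2))) = Mul(Mul(-2, Mul(3, 10)), Add(5, 16)) = Mul(Mul(-2, 30), 21) = Mul(-60, 21) = -1260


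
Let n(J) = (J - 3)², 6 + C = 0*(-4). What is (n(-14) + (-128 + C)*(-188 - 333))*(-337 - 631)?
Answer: -67859704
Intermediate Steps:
C = -6 (C = -6 + 0*(-4) = -6 + 0 = -6)
n(J) = (-3 + J)²
(n(-14) + (-128 + C)*(-188 - 333))*(-337 - 631) = ((-3 - 14)² + (-128 - 6)*(-188 - 333))*(-337 - 631) = ((-17)² - 134*(-521))*(-968) = (289 + 69814)*(-968) = 70103*(-968) = -67859704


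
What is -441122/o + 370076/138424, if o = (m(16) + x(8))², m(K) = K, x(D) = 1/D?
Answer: -975450338969/575878446 ≈ -1693.8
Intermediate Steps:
o = 16641/64 (o = (16 + 1/8)² = (16 + ⅛)² = (129/8)² = 16641/64 ≈ 260.02)
-441122/o + 370076/138424 = -441122/16641/64 + 370076/138424 = -441122*64/16641 + 370076*(1/138424) = -28231808/16641 + 92519/34606 = -975450338969/575878446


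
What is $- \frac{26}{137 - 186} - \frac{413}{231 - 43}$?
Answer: $- \frac{15349}{9212} \approx -1.6662$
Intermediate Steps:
$- \frac{26}{137 - 186} - \frac{413}{231 - 43} = - \frac{26}{-49} - \frac{413}{231 - 43} = \left(-26\right) \left(- \frac{1}{49}\right) - \frac{413}{188} = \frac{26}{49} - \frac{413}{188} = - \frac{15349}{9212}$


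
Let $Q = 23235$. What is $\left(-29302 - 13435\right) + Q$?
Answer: $-19502$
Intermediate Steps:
$\left(-29302 - 13435\right) + Q = \left(-29302 - 13435\right) + 23235 = -42737 + 23235 = -19502$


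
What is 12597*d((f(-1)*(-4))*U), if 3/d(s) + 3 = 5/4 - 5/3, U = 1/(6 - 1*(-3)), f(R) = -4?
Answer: -453492/41 ≈ -11061.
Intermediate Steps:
U = 1/9 (U = 1/(6 + 3) = 1/9 ≈ 0.11111)
d(s) = -36/41 (d(s) = 3/(-3 + (5/4 - 5/3)) = 3/(-3 - 5/12) = 3/(-41/12) = 3*(-12/41) = -36/41)
12597*d((f(-1)*(-4))*U) = 12597*(-36/41) = -453492/41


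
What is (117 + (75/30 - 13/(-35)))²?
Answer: 70408881/4900 ≈ 14369.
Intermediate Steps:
(117 + (75/30 - 13/(-35)))² = (117 + (75*(1/30) - 13*(-1/35)))² = (117 + (5/2 + 13/35))² = (117 + 201/70)² = (8391/70)² = 70408881/4900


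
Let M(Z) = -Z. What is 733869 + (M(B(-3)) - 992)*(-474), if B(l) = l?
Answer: 1202655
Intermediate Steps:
733869 + (M(B(-3)) - 992)*(-474) = 733869 + (-1*(-3) - 992)*(-474) = 733869 + (3 - 992)*(-474) = 733869 - 989*(-474) = 733869 + 468786 = 1202655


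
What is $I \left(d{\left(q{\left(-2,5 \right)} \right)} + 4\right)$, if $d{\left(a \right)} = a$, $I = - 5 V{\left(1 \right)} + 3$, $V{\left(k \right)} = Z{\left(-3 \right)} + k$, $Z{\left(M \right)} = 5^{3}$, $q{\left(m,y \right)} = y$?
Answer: $-5643$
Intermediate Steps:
$Z{\left(M \right)} = 125$
$V{\left(k \right)} = 125 + k$
$I = -627$ ($I = - 5 \left(125 + 1\right) + 3 = \left(-5\right) 126 + 3 = -630 + 3 = -627$)
$I \left(d{\left(q{\left(-2,5 \right)} \right)} + 4\right) = - 627 \left(5 + 4\right) = \left(-627\right) 9 = -5643$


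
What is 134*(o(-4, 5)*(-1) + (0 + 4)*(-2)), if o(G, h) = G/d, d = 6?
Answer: -2948/3 ≈ -982.67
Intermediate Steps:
o(G, h) = G/6
134*(o(-4, 5)*(-1) + (0 + 4)*(-2)) = 134*(((1/6)*(-4))*(-1) + (0 + 4)*(-2)) = 134*(-2/3*(-1) + 4*(-2)) = 134*(2/3 - 8) = 134*(-22/3) = -2948/3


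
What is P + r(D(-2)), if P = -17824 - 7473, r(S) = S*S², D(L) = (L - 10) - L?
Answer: -26297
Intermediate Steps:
D(L) = -10 (D(L) = (-10 + L) - L = -10)
r(S) = S³
P = -25297
P + r(D(-2)) = -25297 + (-10)³ = -25297 - 1000 = -26297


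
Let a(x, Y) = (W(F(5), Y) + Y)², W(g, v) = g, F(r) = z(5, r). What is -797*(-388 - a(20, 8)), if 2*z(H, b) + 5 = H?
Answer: 360244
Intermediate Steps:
z(H, b) = -5/2 + H/2
F(r) = 0 (F(r) = -5/2 + (½)*5 = -5/2 + 5/2 = 0)
a(x, Y) = Y² (a(x, Y) = (0 + Y)² = Y²)
-797*(-388 - a(20, 8)) = -797*(-388 - 1*8²) = -797*(-388 - 1*64) = -797*(-388 - 64) = -797*(-452) = 360244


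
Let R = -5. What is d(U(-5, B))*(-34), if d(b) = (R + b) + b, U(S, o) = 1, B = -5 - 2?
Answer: 102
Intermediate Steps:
B = -7
d(b) = -5 + 2*b (d(b) = (-5 + b) + b = -5 + 2*b)
d(U(-5, B))*(-34) = (-5 + 2*1)*(-34) = (-5 + 2)*(-34) = -3*(-34) = 102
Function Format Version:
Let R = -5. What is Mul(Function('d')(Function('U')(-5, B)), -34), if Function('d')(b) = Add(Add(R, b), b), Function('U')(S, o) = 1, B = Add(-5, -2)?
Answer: 102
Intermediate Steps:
B = -7
Function('d')(b) = Add(-5, Mul(2, b)) (Function('d')(b) = Add(Add(-5, b), b) = Add(-5, Mul(2, b)))
Mul(Function('d')(Function('U')(-5, B)), -34) = Mul(Add(-5, Mul(2, 1)), -34) = Mul(Add(-5, 2), -34) = Mul(-3, -34) = 102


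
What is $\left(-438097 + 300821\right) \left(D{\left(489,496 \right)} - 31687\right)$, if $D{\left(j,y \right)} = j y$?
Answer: $-28945605532$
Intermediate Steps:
$\left(-438097 + 300821\right) \left(D{\left(489,496 \right)} - 31687\right) = \left(-438097 + 300821\right) \left(489 \cdot 496 - 31687\right) = - 137276 \left(242544 - 31687\right) = \left(-137276\right) 210857 = -28945605532$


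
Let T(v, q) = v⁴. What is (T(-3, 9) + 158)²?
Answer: 57121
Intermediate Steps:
(T(-3, 9) + 158)² = ((-3)⁴ + 158)² = (81 + 158)² = 239² = 57121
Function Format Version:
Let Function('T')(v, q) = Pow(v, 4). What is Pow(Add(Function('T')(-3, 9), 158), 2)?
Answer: 57121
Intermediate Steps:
Pow(Add(Function('T')(-3, 9), 158), 2) = Pow(Add(Pow(-3, 4), 158), 2) = Pow(Add(81, 158), 2) = Pow(239, 2) = 57121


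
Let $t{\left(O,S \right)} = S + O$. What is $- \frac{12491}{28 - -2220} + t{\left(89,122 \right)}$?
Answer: $\frac{461837}{2248} \approx 205.44$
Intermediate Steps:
$t{\left(O,S \right)} = O + S$
$- \frac{12491}{28 - -2220} + t{\left(89,122 \right)} = - \frac{12491}{28 - -2220} + \left(89 + 122\right) = - \frac{12491}{28 + 2220} + 211 = - \frac{12491}{2248} + 211 = \frac{461837}{2248}$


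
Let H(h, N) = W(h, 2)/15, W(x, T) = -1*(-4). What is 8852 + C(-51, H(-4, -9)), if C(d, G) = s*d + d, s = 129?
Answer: 2222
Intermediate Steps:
W(x, T) = 4
H(h, N) = 4/15
C(d, G) = 130*d (C(d, G) = 129*d + d = 130*d)
8852 + C(-51, H(-4, -9)) = 8852 + 130*(-51) = 8852 - 6630 = 2222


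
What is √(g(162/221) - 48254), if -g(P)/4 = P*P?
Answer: I*√2356878590/221 ≈ 219.67*I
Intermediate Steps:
g(P) = -4*P² (g(P) = -4*P*P = -4*P²)
√(g(162/221) - 48254) = √(-4*(162/221)² - 48254) = √(-4*26244/48841 - 48254) = √(-104976/48841 - 48254) = √(-2356878590/48841) = I*√2356878590/221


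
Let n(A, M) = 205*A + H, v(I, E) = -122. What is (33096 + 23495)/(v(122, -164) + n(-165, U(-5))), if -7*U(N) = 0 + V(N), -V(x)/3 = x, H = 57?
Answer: -56591/33890 ≈ -1.6698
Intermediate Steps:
V(x) = -3*x
U(N) = 3*N/7 (U(N) = -(0 - 3*N)/7 = -(-3)*N/7 = 3*N/7)
n(A, M) = 57 + 205*A (n(A, M) = 205*A + 57 = 57 + 205*A)
(33096 + 23495)/(v(122, -164) + n(-165, U(-5))) = (33096 + 23495)/(-122 + (57 + 205*(-165))) = 56591/(-122 + (57 - 33825)) = 56591/(-122 - 33768) = 56591/(-33890) = 56591*(-1/33890) = -56591/33890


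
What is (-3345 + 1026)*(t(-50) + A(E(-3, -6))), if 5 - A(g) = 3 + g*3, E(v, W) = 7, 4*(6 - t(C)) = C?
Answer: 2319/2 ≈ 1159.5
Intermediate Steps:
t(C) = 6 - C/4
A(g) = 2 - 3*g (A(g) = 5 - (3 + g*3) = 5 - (3 + 3*g) = 5 + (-3 - 3*g) = 2 - 3*g)
(-3345 + 1026)*(t(-50) + A(E(-3, -6))) = (-3345 + 1026)*((6 - ¼*(-50)) + (2 - 3*7)) = -2319*((6 + 25/2) + (2 - 21)) = -2319*(37/2 - 19) = -2319*(-½) = 2319/2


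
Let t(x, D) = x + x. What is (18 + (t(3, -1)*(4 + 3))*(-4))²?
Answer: 22500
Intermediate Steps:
t(x, D) = 2*x
(18 + (t(3, -1)*(4 + 3))*(-4))² = (18 + ((2*3)*(4 + 3))*(-4))² = (18 + (6*7)*(-4))² = (18 + 42*(-4))² = (18 - 168)² = (-150)² = 22500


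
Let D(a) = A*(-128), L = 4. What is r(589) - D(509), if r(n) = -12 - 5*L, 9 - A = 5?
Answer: 480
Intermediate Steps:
A = 4 (A = 9 - 1*5 = 9 - 5 = 4)
r(n) = -32 (r(n) = -12 - 5*4 = -12 - 20 = -32)
D(a) = -512 (D(a) = 4*(-128) = -512)
r(589) - D(509) = -32 - 1*(-512) = -32 + 512 = 480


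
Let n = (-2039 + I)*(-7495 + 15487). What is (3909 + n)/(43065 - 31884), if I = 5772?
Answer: 9946015/3727 ≈ 2668.6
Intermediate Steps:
n = 29834136 (n = (-2039 + 5772)*(-7495 + 15487) = 3733*7992 = 29834136)
(3909 + n)/(43065 - 31884) = (3909 + 29834136)/(43065 - 31884) = 29838045/11181 = 29838045*(1/11181) = 9946015/3727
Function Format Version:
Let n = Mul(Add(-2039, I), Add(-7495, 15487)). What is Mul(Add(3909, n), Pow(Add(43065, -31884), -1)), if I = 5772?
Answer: Rational(9946015, 3727) ≈ 2668.6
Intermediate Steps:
n = 29834136 (n = Mul(Add(-2039, 5772), Add(-7495, 15487)) = Mul(3733, 7992) = 29834136)
Mul(Add(3909, n), Pow(Add(43065, -31884), -1)) = Mul(Add(3909, 29834136), Pow(Add(43065, -31884), -1)) = Mul(29838045, Pow(11181, -1)) = Mul(29838045, Rational(1, 11181)) = Rational(9946015, 3727)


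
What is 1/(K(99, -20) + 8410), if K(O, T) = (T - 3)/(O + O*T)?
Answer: 1881/15819233 ≈ 0.00011891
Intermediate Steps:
K(O, T) = (-3 + T)/(O + O*T)
1/(K(99, -20) + 8410) = 1/((-3 - 20)/(99*(1 - 20)) + 8410) = 1/((1/99)*(-23)/(-19) + 8410) = 1/((1/99)*(-1/19)*(-23) + 8410) = 1/(23/1881 + 8410) = 1/(15819233/1881) = 1881/15819233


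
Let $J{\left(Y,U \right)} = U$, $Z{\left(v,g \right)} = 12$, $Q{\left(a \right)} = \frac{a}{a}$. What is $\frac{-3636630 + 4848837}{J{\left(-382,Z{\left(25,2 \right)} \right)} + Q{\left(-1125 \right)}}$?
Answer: $\frac{1212207}{13} \approx 93247.0$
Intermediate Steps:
$Q{\left(a \right)} = 1$
$\frac{-3636630 + 4848837}{J{\left(-382,Z{\left(25,2 \right)} \right)} + Q{\left(-1125 \right)}} = \frac{-3636630 + 4848837}{12 + 1} = \frac{1212207}{13}$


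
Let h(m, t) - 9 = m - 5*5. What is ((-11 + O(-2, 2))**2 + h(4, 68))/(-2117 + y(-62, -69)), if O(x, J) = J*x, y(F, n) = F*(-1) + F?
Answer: -213/2117 ≈ -0.10061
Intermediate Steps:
y(F, n) = 0 (y(F, n) = -F + F = 0)
h(m, t) = -16 + m (h(m, t) = 9 + (m - 5*5) = 9 + (m - 25) = 9 + (-25 + m) = -16 + m)
((-11 + O(-2, 2))**2 + h(4, 68))/(-2117 + y(-62, -69)) = ((-11 + 2*(-2))**2 + (-16 + 4))/(-2117 + 0) = ((-11 - 4)**2 - 12)/(-2117) = ((-15)**2 - 12)*(-1/2117) = (225 - 12)*(-1/2117) = 213*(-1/2117) = -213/2117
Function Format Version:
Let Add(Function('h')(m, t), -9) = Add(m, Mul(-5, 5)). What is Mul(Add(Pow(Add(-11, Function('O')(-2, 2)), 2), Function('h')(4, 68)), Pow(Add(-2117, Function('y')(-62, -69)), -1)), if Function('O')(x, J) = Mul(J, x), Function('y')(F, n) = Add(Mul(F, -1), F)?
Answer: Rational(-213, 2117) ≈ -0.10061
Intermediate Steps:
Function('y')(F, n) = 0 (Function('y')(F, n) = Add(Mul(-1, F), F) = 0)
Function('h')(m, t) = Add(-16, m) (Function('h')(m, t) = Add(9, Add(m, Mul(-5, 5))) = Add(9, Add(m, -25)) = Add(9, Add(-25, m)) = Add(-16, m))
Mul(Add(Pow(Add(-11, Function('O')(-2, 2)), 2), Function('h')(4, 68)), Pow(Add(-2117, Function('y')(-62, -69)), -1)) = Mul(Add(Pow(Add(-11, Mul(2, -2)), 2), Add(-16, 4)), Pow(Add(-2117, 0), -1)) = Mul(Add(Pow(Add(-11, -4), 2), -12), Pow(-2117, -1)) = Mul(Add(Pow(-15, 2), -12), Rational(-1, 2117)) = Mul(Add(225, -12), Rational(-1, 2117)) = Mul(213, Rational(-1, 2117)) = Rational(-213, 2117)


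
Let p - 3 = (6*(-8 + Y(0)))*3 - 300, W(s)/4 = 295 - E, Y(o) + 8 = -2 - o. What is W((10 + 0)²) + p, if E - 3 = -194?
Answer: 1323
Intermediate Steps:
Y(o) = -10 - o (Y(o) = -8 + (-2 - o) = -10 - o)
E = -191 (E = 3 - 194 = -191)
W(s) = 1944 (W(s) = 4*(295 - 1*(-191)) = 4*(295 + 191) = 4*486 = 1944)
p = -621 (p = 3 + ((6*(-8 + (-10 - 1*0)))*3 - 300) = 3 + ((6*(-8 + (-10 + 0)))*3 - 300) = 3 + ((6*(-8 - 10))*3 - 300) = 3 + ((6*(-18))*3 - 300) = 3 + (-108*3 - 300) = 3 + (-324 - 300) = 3 - 624 = -621)
W((10 + 0)²) + p = 1944 - 621 = 1323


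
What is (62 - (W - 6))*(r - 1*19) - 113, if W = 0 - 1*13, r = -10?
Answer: -2462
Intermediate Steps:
W = -13 (W = 0 - 13 = -13)
(62 - (W - 6))*(r - 1*19) - 113 = (62 - (-13 - 6))*(-10 - 1*19) - 113 = (62 - 1*(-19))*(-10 - 19) - 113 = (62 + 19)*(-29) - 113 = 81*(-29) - 113 = -2349 - 113 = -2462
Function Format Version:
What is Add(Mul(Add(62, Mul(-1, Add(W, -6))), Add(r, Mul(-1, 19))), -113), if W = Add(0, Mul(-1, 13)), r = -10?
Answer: -2462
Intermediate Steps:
W = -13 (W = Add(0, -13) = -13)
Add(Mul(Add(62, Mul(-1, Add(W, -6))), Add(r, Mul(-1, 19))), -113) = Add(Mul(Add(62, Mul(-1, Add(-13, -6))), Add(-10, Mul(-1, 19))), -113) = Add(Mul(Add(62, Mul(-1, -19)), Add(-10, -19)), -113) = Add(Mul(Add(62, 19), -29), -113) = Add(Mul(81, -29), -113) = Add(-2349, -113) = -2462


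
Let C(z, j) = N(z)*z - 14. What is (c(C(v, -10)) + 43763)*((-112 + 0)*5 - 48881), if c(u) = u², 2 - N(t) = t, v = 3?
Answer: -2177974932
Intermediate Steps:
N(t) = 2 - t
C(z, j) = -14 + z*(2 - z) (C(z, j) = (2 - z)*z - 14 = z*(2 - z) - 14 = -14 + z*(2 - z))
(c(C(v, -10)) + 43763)*((-112 + 0)*5 - 48881) = ((-14 - 1*3*(-2 + 3))² + 43763)*((-112 + 0)*5 - 48881) = ((-14 - 1*3*1)² + 43763)*(-112*5 - 48881) = ((-14 - 3)² + 43763)*(-560 - 48881) = ((-17)² + 43763)*(-49441) = (289 + 43763)*(-49441) = 44052*(-49441) = -2177974932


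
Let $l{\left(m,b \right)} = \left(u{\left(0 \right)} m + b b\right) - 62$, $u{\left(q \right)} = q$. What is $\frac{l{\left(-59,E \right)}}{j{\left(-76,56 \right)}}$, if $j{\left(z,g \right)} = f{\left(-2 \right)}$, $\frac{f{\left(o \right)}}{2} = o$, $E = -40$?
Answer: $- \frac{769}{2} \approx -384.5$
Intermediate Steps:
$f{\left(o \right)} = 2 o$
$j{\left(z,g \right)} = -4$ ($j{\left(z,g \right)} = 2 \left(-2\right) = -4$)
$l{\left(m,b \right)} = -62 + b^{2}$ ($l{\left(m,b \right)} = \left(0 m + b b\right) - 62 = \left(0 + b^{2}\right) - 62 = b^{2} - 62 = -62 + b^{2}$)
$\frac{l{\left(-59,E \right)}}{j{\left(-76,56 \right)}} = \frac{-62 + \left(-40\right)^{2}}{-4} = \left(-62 + 1600\right) \left(- \frac{1}{4}\right) = 1538 \left(- \frac{1}{4}\right) = - \frac{769}{2}$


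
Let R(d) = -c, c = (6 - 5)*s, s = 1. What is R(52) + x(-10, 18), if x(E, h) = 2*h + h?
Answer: 53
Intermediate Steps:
c = 1 (c = (6 - 5)*1 = 1*1 = 1)
x(E, h) = 3*h
R(d) = -1 (R(d) = -1*1 = -1)
R(52) + x(-10, 18) = -1 + 3*18 = -1 + 54 = 53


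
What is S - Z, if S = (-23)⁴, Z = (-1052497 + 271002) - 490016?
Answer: 1551352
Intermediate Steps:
Z = -1271511 (Z = -781495 - 490016 = -1271511)
S = 279841
S - Z = 279841 - 1*(-1271511) = 279841 + 1271511 = 1551352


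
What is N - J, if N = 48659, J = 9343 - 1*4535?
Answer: 43851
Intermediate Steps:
J = 4808 (J = 9343 - 4535 = 4808)
N - J = 48659 - 1*4808 = 48659 - 4808 = 43851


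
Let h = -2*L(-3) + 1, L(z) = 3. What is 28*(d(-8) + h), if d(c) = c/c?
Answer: -112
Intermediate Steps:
d(c) = 1
h = -5 (h = -2*3 + 1 = -6 + 1 = -5)
28*(d(-8) + h) = 28*(1 - 5) = 28*(-4) = -112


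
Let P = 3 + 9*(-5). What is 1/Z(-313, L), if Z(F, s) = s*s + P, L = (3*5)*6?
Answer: 1/8058 ≈ 0.00012410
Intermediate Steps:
P = -42 (P = 3 - 45 = -42)
L = 90 (L = 15*6 = 90)
Z(F, s) = -42 + s² (Z(F, s) = s*s - 42 = s² - 42 = -42 + s²)
1/Z(-313, L) = 1/(-42 + 90²) = 1/(-42 + 8100) = 1/8058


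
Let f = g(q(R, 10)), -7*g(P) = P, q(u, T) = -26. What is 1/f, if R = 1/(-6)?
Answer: 7/26 ≈ 0.26923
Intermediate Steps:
R = -1/6 ≈ -0.16667
g(P) = -P/7
f = 26/7 (f = -1/7*(-26) = 26/7 ≈ 3.7143)
1/f = 1/(26/7) = 7/26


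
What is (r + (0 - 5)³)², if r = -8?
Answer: 17689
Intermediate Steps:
(r + (0 - 5)³)² = (-8 + (0 - 5)³)² = (-8 + (-5)³)² = (-8 - 125)² = (-133)² = 17689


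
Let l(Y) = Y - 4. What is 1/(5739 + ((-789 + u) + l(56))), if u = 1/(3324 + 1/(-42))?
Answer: 139607/698314256 ≈ 0.00019992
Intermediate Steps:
l(Y) = -4 + Y
u = 42/139607 (u = 1/(3324 - 1/42) = 1/(139607/42) = 42/139607 ≈ 0.00030084)
1/(5739 + ((-789 + u) + l(56))) = 1/(5739 + ((-789 + 42/139607) + (-4 + 56))) = 1/(5739 + (-110149881/139607 + 52)) = 1/(5739 - 102890317/139607) = 1/(698314256/139607) = 139607/698314256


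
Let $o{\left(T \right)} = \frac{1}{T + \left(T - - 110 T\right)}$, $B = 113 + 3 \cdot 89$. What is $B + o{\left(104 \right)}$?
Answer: $\frac{4426241}{11648} \approx 380.0$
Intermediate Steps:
$B = 380$ ($B = 113 + 267 = 380$)
$o{\left(T \right)} = \frac{1}{112 T}$ ($o{\left(T \right)} = \frac{1}{T + \left(T + 110 T\right)} = \frac{1}{T + 111 T} = \frac{1}{112 T}$)
$B + o{\left(104 \right)} = 380 + \frac{1}{112 \cdot 104} = 380 + \frac{1}{112} \cdot \frac{1}{104} = 380 + \frac{1}{11648} = \frac{4426241}{11648}$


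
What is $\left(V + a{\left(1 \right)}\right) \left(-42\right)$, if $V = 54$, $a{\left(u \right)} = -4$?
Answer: $-2100$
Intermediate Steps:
$\left(V + a{\left(1 \right)}\right) \left(-42\right) = \left(54 - 4\right) \left(-42\right) = 50 \left(-42\right) = -2100$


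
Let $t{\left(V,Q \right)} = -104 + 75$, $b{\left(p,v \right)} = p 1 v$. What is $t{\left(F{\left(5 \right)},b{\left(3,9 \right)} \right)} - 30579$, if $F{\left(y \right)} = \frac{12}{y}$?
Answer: $-30608$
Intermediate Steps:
$b{\left(p,v \right)} = p v$
$t{\left(V,Q \right)} = -29$
$t{\left(F{\left(5 \right)},b{\left(3,9 \right)} \right)} - 30579 = -29 - 30579 = -30608$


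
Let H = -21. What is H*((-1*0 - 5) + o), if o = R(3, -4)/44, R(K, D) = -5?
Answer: 4725/44 ≈ 107.39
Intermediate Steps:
o = -5/44 ≈ -0.11364
H*((-1*0 - 5) + o) = -21*((-1*0 - 5) - 5/44) = -21*((0 - 5) - 5/44) = -21*(-5 - 5/44) = -21*(-225/44) = 4725/44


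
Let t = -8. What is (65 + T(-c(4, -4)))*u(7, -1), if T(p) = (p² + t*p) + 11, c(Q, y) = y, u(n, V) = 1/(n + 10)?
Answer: 60/17 ≈ 3.5294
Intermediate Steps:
u(n, V) = 1/(10 + n)
T(p) = 11 + p² - 8*p (T(p) = (p² - 8*p) + 11 = 11 + p² - 8*p)
(65 + T(-c(4, -4)))*u(7, -1) = (65 + (11 + (-1*(-4))² - (-8)*(-4)))/(10 + 7) = (65 + (11 + 4² - 8*4))/17 = (65 + (11 + 16 - 32))*(1/17) = (65 - 5)*(1/17) = 60*(1/17) = 60/17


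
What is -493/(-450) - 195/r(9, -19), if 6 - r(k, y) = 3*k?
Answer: 32701/3150 ≈ 10.381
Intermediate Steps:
r(k, y) = 6 - 3*k
-493/(-450) - 195/r(9, -19) = -493/(-450) - 195/(6 - 3*9) = -493*(-1/450) - 195/(6 - 27) = 493/450 - 195/(-21) = 493/450 - 195*(-1/21) = 493/450 + 65/7 = 32701/3150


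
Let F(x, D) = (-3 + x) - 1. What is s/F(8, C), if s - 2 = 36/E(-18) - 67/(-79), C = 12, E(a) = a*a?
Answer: 526/711 ≈ 0.73980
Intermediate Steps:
E(a) = a²
s = 2104/711 (s = 2 + (36/((-18)²) - 67/(-79)) = 2 + (36/324 - 67*(-1/79)) = 2 + (36*(1/324) + 67/79) = 2 + (⅑ + 67/79) = 2 + 682/711 = 2104/711 ≈ 2.9592)
F(x, D) = -4 + x
s/F(8, C) = 2104/(711*(-4 + 8)) = (2104/711)/4 = (2104/711)*(¼) = 526/711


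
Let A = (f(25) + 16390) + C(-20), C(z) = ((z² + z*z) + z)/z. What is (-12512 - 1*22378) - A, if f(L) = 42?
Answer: -51283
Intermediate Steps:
C(z) = (z + 2*z²)/z (C(z) = ((z² + z²) + z)/z = (2*z² + z)/z = (z + 2*z²)/z)
A = 16393 (A = (42 + 16390) + (1 + 2*(-20)) = 16432 + (1 - 40) = 16432 - 39 = 16393)
(-12512 - 1*22378) - A = (-12512 - 1*22378) - 1*16393 = (-12512 - 22378) - 16393 = -34890 - 16393 = -51283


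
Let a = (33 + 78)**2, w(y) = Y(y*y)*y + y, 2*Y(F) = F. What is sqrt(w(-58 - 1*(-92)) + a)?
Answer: sqrt(32007) ≈ 178.91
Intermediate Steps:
Y(F) = F/2
w(y) = y + y**3/2 (w(y) = ((y*y)/2)*y + y = (y**2/2)*y + y = y**3/2 + y = y + y**3/2)
a = 12321 (a = 111**2 = 12321)
sqrt(w(-58 - 1*(-92)) + a) = sqrt(((-58 - 1*(-92)) + (-58 - 1*(-92))**3/2) + 12321) = sqrt(((-58 + 92) + (-58 + 92)**3/2) + 12321) = sqrt((34 + (1/2)*34**3) + 12321) = sqrt((34 + (1/2)*39304) + 12321) = sqrt((34 + 19652) + 12321) = sqrt(19686 + 12321) = sqrt(32007)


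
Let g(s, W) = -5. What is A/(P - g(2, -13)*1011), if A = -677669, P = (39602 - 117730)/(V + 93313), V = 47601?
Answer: -47746524733/356121071 ≈ -134.07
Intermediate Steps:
P = -39064/70457 (P = (39602 - 117730)/(47601 + 93313) = -78128/140914 = -78128*1/140914 = -39064/70457 ≈ -0.55444)
A/(P - g(2, -13)*1011) = -677669/(-39064/70457 - (-5)*1011) = -677669/(-39064/70457 - 1*(-5055)) = -677669/(-39064/70457 + 5055) = -677669/356121071/70457 = -677669*70457/356121071 = -47746524733/356121071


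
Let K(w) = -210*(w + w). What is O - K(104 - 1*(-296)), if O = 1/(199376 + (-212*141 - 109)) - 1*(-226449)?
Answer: 66809799376/169375 ≈ 3.9445e+5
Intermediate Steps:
K(w) = -420*w
O = 38354799376/169375 (O = 1/(199376 + (-29892 - 109)) + 226449 = 1/(199376 - 30001) + 226449 = 1/169375 + 226449 = 38354799376/169375 ≈ 2.2645e+5)
O - K(104 - 1*(-296)) = 38354799376/169375 - (-420)*(104 - 1*(-296)) = 38354799376/169375 - (-420)*(104 + 296) = 38354799376/169375 - (-420)*400 = 38354799376/169375 - 1*(-168000) = 38354799376/169375 + 168000 = 66809799376/169375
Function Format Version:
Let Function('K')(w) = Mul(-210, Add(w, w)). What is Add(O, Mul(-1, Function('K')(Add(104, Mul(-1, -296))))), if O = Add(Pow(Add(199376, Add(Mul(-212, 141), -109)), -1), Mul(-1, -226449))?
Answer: Rational(66809799376, 169375) ≈ 3.9445e+5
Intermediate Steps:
Function('K')(w) = Mul(-420, w) (Function('K')(w) = Mul(-210, Mul(2, w)) = Mul(-420, w))
O = Rational(38354799376, 169375) (O = Add(Pow(Add(199376, Add(-29892, -109)), -1), 226449) = Add(Pow(Add(199376, -30001), -1), 226449) = Add(Pow(169375, -1), 226449) = Add(Rational(1, 169375), 226449) = Rational(38354799376, 169375) ≈ 2.2645e+5)
Add(O, Mul(-1, Function('K')(Add(104, Mul(-1, -296))))) = Add(Rational(38354799376, 169375), Mul(-1, Mul(-420, Add(104, Mul(-1, -296))))) = Add(Rational(38354799376, 169375), Mul(-1, Mul(-420, Add(104, 296)))) = Add(Rational(38354799376, 169375), Mul(-1, Mul(-420, 400))) = Add(Rational(38354799376, 169375), Mul(-1, -168000)) = Add(Rational(38354799376, 169375), 168000) = Rational(66809799376, 169375)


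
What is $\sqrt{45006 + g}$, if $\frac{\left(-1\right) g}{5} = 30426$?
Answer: $2 i \sqrt{26781} \approx 327.3 i$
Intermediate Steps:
$g = -152130$ ($g = \left(-5\right) 30426 = -152130$)
$\sqrt{45006 + g} = \sqrt{45006 - 152130} = \sqrt{-107124} = 2 i \sqrt{26781}$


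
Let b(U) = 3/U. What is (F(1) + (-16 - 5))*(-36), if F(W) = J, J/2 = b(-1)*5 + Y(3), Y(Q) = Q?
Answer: 1620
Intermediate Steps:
J = -24 (J = 2*((3/(-1))*5 + 3) = 2*((3*(-1))*5 + 3) = 2*(-3*5 + 3) = 2*(-15 + 3) = 2*(-12) = -24)
F(W) = -24
(F(1) + (-16 - 5))*(-36) = (-24 + (-16 - 5))*(-36) = (-24 - 21)*(-36) = -45*(-36) = 1620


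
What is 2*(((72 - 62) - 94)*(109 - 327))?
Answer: 36624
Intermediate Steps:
2*(((72 - 62) - 94)*(109 - 327)) = 2*((10 - 94)*(-218)) = 2*(-84*(-218)) = 2*18312 = 36624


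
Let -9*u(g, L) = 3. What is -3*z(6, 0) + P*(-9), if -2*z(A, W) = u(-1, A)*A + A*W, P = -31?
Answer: 276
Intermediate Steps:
u(g, L) = -⅓ (u(g, L) = -⅑*3 = -⅓)
z(A, W) = A/6 - A*W/2 (z(A, W) = -(-A/3 + A*W)/2 = A/6 - A*W/2)
-3*z(6, 0) + P*(-9) = -6*(1 - 3*0)/2 - 31*(-9) = -6*(1 + 0)/2 + 279 = -6/2 + 279 = -3*1 + 279 = -3 + 279 = 276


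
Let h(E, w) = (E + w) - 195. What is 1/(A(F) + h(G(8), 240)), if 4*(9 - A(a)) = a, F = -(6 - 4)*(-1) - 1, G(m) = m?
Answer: 4/247 ≈ 0.016194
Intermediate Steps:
F = 1 (F = -2*(-1) - 1 = -1*(-2) - 1 = 2 - 1 = 1)
h(E, w) = -195 + E + w
A(a) = 9 - a/4
1/(A(F) + h(G(8), 240)) = 1/((9 - ¼*1) + (-195 + 8 + 240)) = 1/((9 - ¼) + 53) = 1/(35/4 + 53) = 1/(247/4) = 4/247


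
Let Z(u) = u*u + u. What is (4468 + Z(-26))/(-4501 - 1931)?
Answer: -853/1072 ≈ -0.79571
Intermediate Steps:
Z(u) = u + u**2 (Z(u) = u**2 + u = u + u**2)
(4468 + Z(-26))/(-4501 - 1931) = (4468 - 26*(1 - 26))/(-4501 - 1931) = (4468 - 26*(-25))/(-6432) = (4468 + 650)*(-1/6432) = 5118*(-1/6432) = -853/1072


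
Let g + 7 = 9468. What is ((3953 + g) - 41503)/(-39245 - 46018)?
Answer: 9363/28421 ≈ 0.32944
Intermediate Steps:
g = 9461 (g = -7 + 9468 = 9461)
((3953 + g) - 41503)/(-39245 - 46018) = ((3953 + 9461) - 41503)/(-39245 - 46018) = (13414 - 41503)/(-85263) = -28089*(-1/85263) = 9363/28421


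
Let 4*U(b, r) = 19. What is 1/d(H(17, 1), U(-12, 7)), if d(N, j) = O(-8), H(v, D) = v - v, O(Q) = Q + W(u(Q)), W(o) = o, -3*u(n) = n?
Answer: -3/16 ≈ -0.18750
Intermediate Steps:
u(n) = -n/3
U(b, r) = 19/4 (U(b, r) = (¼)*19 = 19/4)
O(Q) = 2*Q/3 (O(Q) = Q - Q/3 = 2*Q/3)
H(v, D) = 0
d(N, j) = -16/3 (d(N, j) = (⅔)*(-8) = -16/3)
1/d(H(17, 1), U(-12, 7)) = 1/(-16/3) = -3/16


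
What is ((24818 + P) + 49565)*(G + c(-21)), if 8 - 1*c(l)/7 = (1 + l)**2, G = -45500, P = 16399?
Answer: -4379686808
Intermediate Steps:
c(l) = 56 - 7*(1 + l)**2
((24818 + P) + 49565)*(G + c(-21)) = ((24818 + 16399) + 49565)*(-45500 + (56 - 7*(1 - 21)**2)) = (41217 + 49565)*(-45500 + (56 - 7*(-20)**2)) = 90782*(-45500 + (56 - 7*400)) = 90782*(-45500 + (56 - 2800)) = 90782*(-45500 - 2744) = 90782*(-48244) = -4379686808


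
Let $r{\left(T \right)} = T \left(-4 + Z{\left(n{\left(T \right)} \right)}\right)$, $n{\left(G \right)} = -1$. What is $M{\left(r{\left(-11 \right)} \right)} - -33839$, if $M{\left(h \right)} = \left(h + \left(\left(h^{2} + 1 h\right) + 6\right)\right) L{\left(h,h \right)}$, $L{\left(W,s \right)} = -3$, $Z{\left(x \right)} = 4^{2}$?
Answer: $-17659$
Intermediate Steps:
$Z{\left(x \right)} = 16$
$r{\left(T \right)} = 12 T$ ($r{\left(T \right)} = T \left(-4 + 16\right) = T 12 = 12 T$)
$M{\left(h \right)} = -18 - 6 h - 3 h^{2}$ ($M{\left(h \right)} = \left(h + \left(\left(h^{2} + 1 h\right) + 6\right)\right) \left(-3\right) = \left(h + \left(\left(h^{2} + h\right) + 6\right)\right) \left(-3\right) = \left(h + \left(\left(h + h^{2}\right) + 6\right)\right) \left(-3\right) = \left(h + \left(6 + h + h^{2}\right)\right) \left(-3\right) = \left(6 + h^{2} + 2 h\right) \left(-3\right) = -18 - 6 h - 3 h^{2}$)
$M{\left(r{\left(-11 \right)} \right)} - -33839 = \left(-18 - 6 \cdot 12 \left(-11\right) - 3 \left(12 \left(-11\right)\right)^{2}\right) - -33839 = \left(-18 - -792 - 3 \left(-132\right)^{2}\right) + 33839 = \left(-18 + 792 - 52272\right) + 33839 = -51498 + 33839 = -17659$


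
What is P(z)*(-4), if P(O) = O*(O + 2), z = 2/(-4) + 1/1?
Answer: -5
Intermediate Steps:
z = 1/2 (z = 2*(-1/4) + 1*1 = -1/2 + 1 = 1/2 ≈ 0.50000)
P(O) = O*(2 + O)
P(z)*(-4) = ((2 + 1/2)/2)*(-4) = ((1/2)*(5/2))*(-4) = (5/4)*(-4) = -5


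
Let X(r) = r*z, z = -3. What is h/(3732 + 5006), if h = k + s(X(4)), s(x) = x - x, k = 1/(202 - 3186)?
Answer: -1/26074192 ≈ -3.8352e-8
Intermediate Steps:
k = -1/2984 (k = 1/(-2984) = -1/2984 ≈ -0.00033512)
X(r) = -3*r (X(r) = r*(-3) = -3*r)
s(x) = 0
h = -1/2984 (h = -1/2984 + 0 = -1/2984 ≈ -0.00033512)
h/(3732 + 5006) = -1/(2984*(3732 + 5006)) = -1/2984/8738 = -1/2984*1/8738 = -1/26074192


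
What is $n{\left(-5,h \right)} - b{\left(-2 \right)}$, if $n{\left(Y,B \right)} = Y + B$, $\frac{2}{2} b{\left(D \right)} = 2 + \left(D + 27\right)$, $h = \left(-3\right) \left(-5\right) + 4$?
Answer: $-13$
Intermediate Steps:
$h = 19$ ($h = 15 + 4 = 19$)
$b{\left(D \right)} = 29 + D$ ($b{\left(D \right)} = 2 + \left(D + 27\right) = 2 + \left(27 + D\right) = 29 + D$)
$n{\left(Y,B \right)} = B + Y$
$n{\left(-5,h \right)} - b{\left(-2 \right)} = \left(19 - 5\right) - \left(29 - 2\right) = 14 - 27 = -13$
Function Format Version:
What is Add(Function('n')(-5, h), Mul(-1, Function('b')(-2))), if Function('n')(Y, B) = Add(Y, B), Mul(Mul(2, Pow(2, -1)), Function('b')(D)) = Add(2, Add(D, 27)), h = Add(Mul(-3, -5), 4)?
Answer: -13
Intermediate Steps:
h = 19 (h = Add(15, 4) = 19)
Function('b')(D) = Add(29, D) (Function('b')(D) = Add(2, Add(D, 27)) = Add(2, Add(27, D)) = Add(29, D))
Function('n')(Y, B) = Add(B, Y)
Add(Function('n')(-5, h), Mul(-1, Function('b')(-2))) = Add(Add(19, -5), Mul(-1, Add(29, -2))) = Add(14, Mul(-1, 27)) = Add(14, -27) = -13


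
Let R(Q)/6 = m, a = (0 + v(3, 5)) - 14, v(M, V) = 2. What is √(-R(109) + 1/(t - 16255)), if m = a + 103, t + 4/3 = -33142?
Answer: 3*I*√1332346702915/148195 ≈ 23.367*I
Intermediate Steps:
t = -99430/3 (t = -4/3 - 33142 = -99430/3 ≈ -33143.)
a = -12 (a = (0 + 2) - 14 = 2 - 14 = -12)
m = 91 (m = -12 + 103 = 91)
R(Q) = 546 (R(Q) = 6*91 = 546)
√(-R(109) + 1/(t - 16255)) = √(-1*546 + 1/(-99430/3 - 16255)) = √(-546 + 1/(-148195/3)) = √(-546 - 3/148195) = √(-80914473/148195) = 3*I*√1332346702915/148195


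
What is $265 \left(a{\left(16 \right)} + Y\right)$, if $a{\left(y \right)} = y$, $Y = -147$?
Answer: $-34715$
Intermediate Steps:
$265 \left(a{\left(16 \right)} + Y\right) = 265 \left(16 - 147\right) = 265 \left(-131\right) = -34715$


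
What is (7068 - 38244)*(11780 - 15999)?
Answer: 131531544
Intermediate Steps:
(7068 - 38244)*(11780 - 15999) = -31176*(-4219) = 131531544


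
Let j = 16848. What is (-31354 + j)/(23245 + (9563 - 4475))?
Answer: -14506/28333 ≈ -0.51198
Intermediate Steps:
(-31354 + j)/(23245 + (9563 - 4475)) = (-31354 + 16848)/(23245 + (9563 - 4475)) = -14506/(23245 + 5088) = -14506/28333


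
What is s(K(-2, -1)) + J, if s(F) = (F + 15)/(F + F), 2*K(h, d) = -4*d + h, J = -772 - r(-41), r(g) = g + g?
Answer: -682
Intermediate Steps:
r(g) = 2*g
J = -690 (J = -772 - 2*(-41) = -772 - 1*(-82) = -772 + 82 = -690)
K(h, d) = h/2 - 2*d (K(h, d) = (-4*d + h)/2 = (h - 4*d)/2 = h/2 - 2*d)
s(F) = (15 + F)/(2*F) (s(F) = (15 + F)/((2*F)) = (15 + F)*(1/(2*F)) = (15 + F)/(2*F))
s(K(-2, -1)) + J = (15 + ((1/2)*(-2) - 2*(-1)))/(2*((1/2)*(-2) - 2*(-1))) - 690 = (15 + (-1 + 2))/(2*(-1 + 2)) - 690 = (1/2)*(15 + 1)/1 - 690 = (1/2)*1*16 - 690 = 8 - 690 = -682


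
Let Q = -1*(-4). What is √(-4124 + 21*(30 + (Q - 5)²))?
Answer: I*√3473 ≈ 58.932*I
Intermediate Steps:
Q = 4
√(-4124 + 21*(30 + (Q - 5)²)) = √(-4124 + 21*(30 + (4 - 5)²)) = √(-4124 + 21*(30 + (-1)²)) = √(-4124 + 21*(30 + 1)) = √(-4124 + 21*31) = √(-4124 + 651) = √(-3473) = I*√3473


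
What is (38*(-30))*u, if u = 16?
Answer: -18240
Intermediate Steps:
(38*(-30))*u = (38*(-30))*16 = -1140*16 = -18240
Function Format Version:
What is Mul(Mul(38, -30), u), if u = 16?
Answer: -18240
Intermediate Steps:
Mul(Mul(38, -30), u) = Mul(Mul(38, -30), 16) = Mul(-1140, 16) = -18240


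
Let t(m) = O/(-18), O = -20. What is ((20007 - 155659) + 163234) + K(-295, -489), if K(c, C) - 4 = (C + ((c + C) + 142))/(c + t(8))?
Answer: 72975149/2645 ≈ 27590.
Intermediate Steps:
t(m) = 10/9 (t(m) = -20/(-18) = -20*(-1/18) = 10/9)
K(c, C) = 4 + (142 + c + 2*C)/(10/9 + c) (K(c, C) = 4 + (C + ((c + C) + 142))/(c + 10/9) = 4 + (C + ((C + c) + 142))/(10/9 + c) = 4 + (C + (142 + C + c))/(10/9 + c) = 4 + (142 + c + 2*C)/(10/9 + c))
((20007 - 155659) + 163234) + K(-295, -489) = ((20007 - 155659) + 163234) + (1318 + 18*(-489) + 45*(-295))/(10 + 9*(-295)) = (-135652 + 163234) + (1318 - 8802 - 13275)/(10 - 2655) = 27582 - 20759/(-2645) = 27582 - 1/2645*(-20759) = 27582 + 20759/2645 = 72975149/2645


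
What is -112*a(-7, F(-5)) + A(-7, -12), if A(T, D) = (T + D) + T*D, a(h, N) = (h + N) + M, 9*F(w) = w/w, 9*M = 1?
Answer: 7417/9 ≈ 824.11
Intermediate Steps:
M = 1/9 (M = (1/9)*1 = 1/9 ≈ 0.11111)
F(w) = 1/9 (F(w) = (w/w)/9 = (1/9)*1 = 1/9)
a(h, N) = 1/9 + N + h (a(h, N) = (h + N) + 1/9 = (N + h) + 1/9 = 1/9 + N + h)
A(T, D) = D + T + D*T (A(T, D) = (D + T) + D*T = D + T + D*T)
-112*a(-7, F(-5)) + A(-7, -12) = -112*(1/9 + 1/9 - 7) + (-12 - 7 - 12*(-7)) = -112*(-61/9) + (-12 - 7 + 84) = 6832/9 + 65 = 7417/9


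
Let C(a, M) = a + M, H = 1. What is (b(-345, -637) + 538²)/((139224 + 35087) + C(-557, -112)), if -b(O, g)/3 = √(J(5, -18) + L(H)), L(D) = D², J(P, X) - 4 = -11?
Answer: 144722/86821 - 3*I*√6/173642 ≈ 1.6669 - 4.232e-5*I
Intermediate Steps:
J(P, X) = -7 (J(P, X) = 4 - 11 = -7)
b(O, g) = -3*I*√6 (b(O, g) = -3*√(-7 + 1²) = -3*√(-7 + 1) = -3*I*√6)
C(a, M) = M + a
(b(-345, -637) + 538²)/((139224 + 35087) + C(-557, -112)) = (-3*I*√6 + 538²)/((139224 + 35087) + (-112 - 557)) = (-3*I*√6 + 289444)/(174311 - 669) = (289444 - 3*I*√6)/173642 = (289444 - 3*I*√6)*(1/173642) = 144722/86821 - 3*I*√6/173642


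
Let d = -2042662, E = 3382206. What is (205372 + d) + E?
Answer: 1544916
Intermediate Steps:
(205372 + d) + E = (205372 - 2042662) + 3382206 = -1837290 + 3382206 = 1544916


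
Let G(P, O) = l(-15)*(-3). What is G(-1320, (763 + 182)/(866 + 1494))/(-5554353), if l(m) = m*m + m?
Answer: 30/264493 ≈ 0.00011342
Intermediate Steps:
l(m) = m + m² (l(m) = m² + m = m + m²)
G(P, O) = -630 (G(P, O) = -15*(1 - 15)*(-3) = -15*(-14)*(-3) = 210*(-3) = -630)
G(-1320, (763 + 182)/(866 + 1494))/(-5554353) = -630/(-5554353) = -630*(-1/5554353) = 30/264493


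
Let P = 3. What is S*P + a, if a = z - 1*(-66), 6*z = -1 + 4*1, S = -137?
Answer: -689/2 ≈ -344.50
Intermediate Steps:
z = ½ (z = (-1 + 4*1)/6 = (-1 + 4)/6 = (⅙)*3 = ½ ≈ 0.50000)
a = 133/2 (a = ½ - 1*(-66) = ½ + 66 = 133/2 ≈ 66.500)
S*P + a = -137*3 + 133/2 = -411 + 133/2 = -689/2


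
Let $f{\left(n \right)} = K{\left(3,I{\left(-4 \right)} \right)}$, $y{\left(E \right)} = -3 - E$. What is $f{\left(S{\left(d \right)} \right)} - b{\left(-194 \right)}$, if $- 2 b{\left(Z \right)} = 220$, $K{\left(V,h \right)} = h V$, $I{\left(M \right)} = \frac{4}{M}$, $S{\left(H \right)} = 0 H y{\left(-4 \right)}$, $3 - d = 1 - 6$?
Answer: $107$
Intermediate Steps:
$d = 8$ ($d = 3 - \left(1 - 6\right) = 3 - -5 = 3 + 5 = 8$)
$S{\left(H \right)} = 0$ ($S{\left(H \right)} = 0 H \left(-3 - -4\right) = 0 \left(-3 + 4\right) = 0 \cdot 1 = 0$)
$K{\left(V,h \right)} = V h$
$b{\left(Z \right)} = -110$ ($b{\left(Z \right)} = \left(- \frac{1}{2}\right) 220 = -110$)
$f{\left(n \right)} = -3$ ($f{\left(n \right)} = 3 \frac{4}{-4} = 3 \cdot 4 \left(- \frac{1}{4}\right) = 3 \left(-1\right) = -3$)
$f{\left(S{\left(d \right)} \right)} - b{\left(-194 \right)} = -3 - -110 = -3 + 110 = 107$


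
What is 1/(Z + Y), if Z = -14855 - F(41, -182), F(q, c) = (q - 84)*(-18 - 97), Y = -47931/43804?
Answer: -43804/867367131 ≈ -5.0502e-5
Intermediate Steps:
Y = -47931/43804 (Y = -47931*1/43804 = -47931/43804 ≈ -1.0942)
F(q, c) = 9660 - 115*q (F(q, c) = (-84 + q)*(-115) = 9660 - 115*q)
Z = -19800 (Z = -14855 - (9660 - 115*41) = -14855 - (9660 - 4715) = -14855 - 1*4945 = -14855 - 4945 = -19800)
1/(Z + Y) = 1/(-19800 - 47931/43804) = 1/(-867367131/43804) = -43804/867367131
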